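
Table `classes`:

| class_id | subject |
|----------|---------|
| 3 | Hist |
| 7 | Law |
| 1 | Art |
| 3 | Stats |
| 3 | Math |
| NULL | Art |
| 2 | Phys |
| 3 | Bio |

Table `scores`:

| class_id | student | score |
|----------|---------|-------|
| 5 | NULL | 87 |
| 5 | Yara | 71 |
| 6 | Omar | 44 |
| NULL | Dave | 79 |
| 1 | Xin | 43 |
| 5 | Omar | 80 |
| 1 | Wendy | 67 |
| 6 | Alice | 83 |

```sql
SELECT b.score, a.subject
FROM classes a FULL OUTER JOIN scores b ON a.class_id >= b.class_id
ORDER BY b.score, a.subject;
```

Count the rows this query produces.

FULL OUTER JOIN keeps every row from both sides; unmatched rows get NULL for the other side's columns.
Matching on a.class_id >= b.class_id. A NULL in a compared column never satisfies the condition.
Matched pairs: 19; unmatched a rows kept: 1; unmatched b rows kept: 1.
Total: 19 matched + 2 padded = 21 rows.

21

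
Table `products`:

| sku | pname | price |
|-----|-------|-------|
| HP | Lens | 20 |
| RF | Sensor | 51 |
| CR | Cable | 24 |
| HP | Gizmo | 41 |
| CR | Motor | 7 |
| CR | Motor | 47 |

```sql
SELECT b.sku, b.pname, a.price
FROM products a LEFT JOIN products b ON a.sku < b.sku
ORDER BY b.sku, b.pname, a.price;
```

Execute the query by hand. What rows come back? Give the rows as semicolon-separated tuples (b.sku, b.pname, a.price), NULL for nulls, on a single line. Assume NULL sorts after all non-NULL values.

(HP, Gizmo, 7); (HP, Gizmo, 24); (HP, Gizmo, 47); (HP, Lens, 7); (HP, Lens, 24); (HP, Lens, 47); (RF, Sensor, 7); (RF, Sensor, 20); (RF, Sensor, 24); (RF, Sensor, 41); (RF, Sensor, 47); (NULL, NULL, 51)

LEFT JOIN keeps every row from `products a`; unmatched rows get NULL for `products b`'s columns.
Matching on a.sku < b.sku.
- sku=HP: 1 matching b row(s), so 1 row(s) emitted.
- sku=RF: no b row matches, row kept with b columns NULL.
- sku=CR: 3 matching b row(s), so 3 row(s) emitted.
- sku=HP: 1 matching b row(s), so 1 row(s) emitted.
- sku=CR: 3 matching b row(s), so 3 row(s) emitted.
- sku=CR: 3 matching b row(s), so 3 row(s) emitted.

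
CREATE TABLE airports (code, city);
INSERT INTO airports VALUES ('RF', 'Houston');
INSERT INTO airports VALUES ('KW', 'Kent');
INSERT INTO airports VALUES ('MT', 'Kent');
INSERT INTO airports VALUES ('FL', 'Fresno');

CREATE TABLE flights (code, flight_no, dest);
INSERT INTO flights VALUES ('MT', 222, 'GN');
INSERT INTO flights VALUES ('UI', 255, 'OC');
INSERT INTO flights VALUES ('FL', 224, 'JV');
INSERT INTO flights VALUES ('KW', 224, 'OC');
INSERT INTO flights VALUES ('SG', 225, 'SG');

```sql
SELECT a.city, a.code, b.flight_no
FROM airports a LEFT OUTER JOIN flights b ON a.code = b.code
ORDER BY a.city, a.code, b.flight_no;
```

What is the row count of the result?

4

LEFT JOIN keeps every row from `airports`; unmatched rows get NULL for `flights`'s columns.
Matching on a.code = b.code.
Matched pairs: 3; unmatched a rows kept: 1.
Total: 3 matched + 1 padded = 4 rows.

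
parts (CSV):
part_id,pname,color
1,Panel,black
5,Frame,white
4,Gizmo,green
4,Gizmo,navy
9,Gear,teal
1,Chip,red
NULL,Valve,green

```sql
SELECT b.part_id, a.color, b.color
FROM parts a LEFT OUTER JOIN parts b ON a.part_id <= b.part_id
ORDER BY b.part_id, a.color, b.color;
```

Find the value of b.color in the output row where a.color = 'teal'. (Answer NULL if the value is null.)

teal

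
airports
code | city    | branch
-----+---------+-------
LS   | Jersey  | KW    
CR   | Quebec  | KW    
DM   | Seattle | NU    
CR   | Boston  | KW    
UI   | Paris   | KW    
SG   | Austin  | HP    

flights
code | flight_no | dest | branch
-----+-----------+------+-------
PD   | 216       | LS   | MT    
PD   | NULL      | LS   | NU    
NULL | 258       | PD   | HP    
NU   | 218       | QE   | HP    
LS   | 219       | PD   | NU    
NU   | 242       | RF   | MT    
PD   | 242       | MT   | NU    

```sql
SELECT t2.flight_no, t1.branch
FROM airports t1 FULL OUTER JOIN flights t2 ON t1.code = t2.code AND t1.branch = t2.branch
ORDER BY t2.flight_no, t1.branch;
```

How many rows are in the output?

FULL OUTER JOIN keeps every row from both sides; unmatched rows get NULL for the other side's columns.
Matching on t1.code = t2.code AND t1.branch = t2.branch. A NULL in a compared column never satisfies the condition.
Matched pairs: 0; unmatched t1 rows kept: 6; unmatched t2 rows kept: 7.
Total: 0 matched + 13 padded = 13 rows.

13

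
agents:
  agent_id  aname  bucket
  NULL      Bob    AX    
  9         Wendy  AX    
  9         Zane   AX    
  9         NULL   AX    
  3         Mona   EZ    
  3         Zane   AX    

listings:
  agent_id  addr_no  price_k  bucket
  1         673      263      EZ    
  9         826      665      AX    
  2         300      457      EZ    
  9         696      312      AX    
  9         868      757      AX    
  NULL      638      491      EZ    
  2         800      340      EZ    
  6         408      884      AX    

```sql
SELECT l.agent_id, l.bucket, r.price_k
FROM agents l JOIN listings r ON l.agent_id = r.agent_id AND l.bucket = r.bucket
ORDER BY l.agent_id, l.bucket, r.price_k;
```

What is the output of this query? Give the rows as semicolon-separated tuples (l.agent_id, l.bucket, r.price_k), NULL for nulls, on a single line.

INNER JOIN keeps only pairs where the ON condition holds.
Matching on l.agent_id = r.agent_id AND l.bucket = r.bucket. A NULL in a compared column never satisfies the condition.
Matched pairs: 9.

(9, AX, 312); (9, AX, 312); (9, AX, 312); (9, AX, 665); (9, AX, 665); (9, AX, 665); (9, AX, 757); (9, AX, 757); (9, AX, 757)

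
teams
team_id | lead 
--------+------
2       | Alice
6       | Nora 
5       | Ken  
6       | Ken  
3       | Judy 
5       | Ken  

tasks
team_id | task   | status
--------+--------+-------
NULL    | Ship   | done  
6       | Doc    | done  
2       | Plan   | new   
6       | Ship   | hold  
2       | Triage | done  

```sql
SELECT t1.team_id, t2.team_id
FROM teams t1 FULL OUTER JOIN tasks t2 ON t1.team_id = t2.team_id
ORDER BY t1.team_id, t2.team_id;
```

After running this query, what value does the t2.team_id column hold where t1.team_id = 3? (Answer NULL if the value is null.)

NULL

FULL OUTER JOIN keeps every row from both sides; unmatched rows get NULL for the other side's columns.
Matching on t1.team_id = t2.team_id. A NULL in a compared column never satisfies the condition.
Matched pairs: 6; unmatched t1 rows kept: 3; unmatched t2 rows kept: 1.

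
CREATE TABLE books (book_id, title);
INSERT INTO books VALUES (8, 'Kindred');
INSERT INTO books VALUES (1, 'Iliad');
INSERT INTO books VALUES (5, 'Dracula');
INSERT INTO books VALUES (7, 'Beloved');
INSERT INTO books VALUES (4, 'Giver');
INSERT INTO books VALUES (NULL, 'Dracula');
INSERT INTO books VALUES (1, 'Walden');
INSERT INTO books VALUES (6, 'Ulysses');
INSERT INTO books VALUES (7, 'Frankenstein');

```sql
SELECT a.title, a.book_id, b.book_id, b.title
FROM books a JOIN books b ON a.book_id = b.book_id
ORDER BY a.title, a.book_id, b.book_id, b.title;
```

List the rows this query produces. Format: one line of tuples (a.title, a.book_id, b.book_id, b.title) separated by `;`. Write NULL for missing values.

INNER JOIN keeps only pairs where the ON condition holds.
Matching on a.book_id = b.book_id. A NULL in a compared column never satisfies the condition.
Matched pairs: 12.

(Beloved, 7, 7, Beloved); (Beloved, 7, 7, Frankenstein); (Dracula, 5, 5, Dracula); (Frankenstein, 7, 7, Beloved); (Frankenstein, 7, 7, Frankenstein); (Giver, 4, 4, Giver); (Iliad, 1, 1, Iliad); (Iliad, 1, 1, Walden); (Kindred, 8, 8, Kindred); (Ulysses, 6, 6, Ulysses); (Walden, 1, 1, Iliad); (Walden, 1, 1, Walden)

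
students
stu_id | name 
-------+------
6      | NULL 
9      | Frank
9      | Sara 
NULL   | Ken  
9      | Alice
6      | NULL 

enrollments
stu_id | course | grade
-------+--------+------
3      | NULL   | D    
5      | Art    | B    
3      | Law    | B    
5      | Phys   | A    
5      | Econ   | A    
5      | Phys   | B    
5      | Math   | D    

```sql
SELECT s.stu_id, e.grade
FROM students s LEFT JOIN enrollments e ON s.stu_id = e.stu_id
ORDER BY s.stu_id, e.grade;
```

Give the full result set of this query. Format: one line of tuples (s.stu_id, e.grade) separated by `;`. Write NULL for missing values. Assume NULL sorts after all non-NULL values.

(6, NULL); (6, NULL); (9, NULL); (9, NULL); (9, NULL); (NULL, NULL)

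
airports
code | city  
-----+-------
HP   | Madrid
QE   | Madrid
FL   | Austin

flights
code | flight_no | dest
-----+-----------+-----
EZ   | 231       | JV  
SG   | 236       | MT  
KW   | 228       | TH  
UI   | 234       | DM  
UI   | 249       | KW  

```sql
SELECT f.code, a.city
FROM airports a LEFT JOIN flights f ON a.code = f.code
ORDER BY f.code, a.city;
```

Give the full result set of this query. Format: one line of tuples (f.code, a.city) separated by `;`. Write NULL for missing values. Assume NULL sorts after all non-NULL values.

(NULL, Austin); (NULL, Madrid); (NULL, Madrid)

LEFT JOIN keeps every row from `airports`; unmatched rows get NULL for `flights`'s columns.
Matching on a.code = f.code.
- a (code=HP) has no partner → padded with NULL.
- a (code=QE) has no partner → padded with NULL.
- a (code=FL) has no partner → padded with NULL.
After projecting and ordering:
f.code | a.city
NULL | Austin
NULL | Madrid
NULL | Madrid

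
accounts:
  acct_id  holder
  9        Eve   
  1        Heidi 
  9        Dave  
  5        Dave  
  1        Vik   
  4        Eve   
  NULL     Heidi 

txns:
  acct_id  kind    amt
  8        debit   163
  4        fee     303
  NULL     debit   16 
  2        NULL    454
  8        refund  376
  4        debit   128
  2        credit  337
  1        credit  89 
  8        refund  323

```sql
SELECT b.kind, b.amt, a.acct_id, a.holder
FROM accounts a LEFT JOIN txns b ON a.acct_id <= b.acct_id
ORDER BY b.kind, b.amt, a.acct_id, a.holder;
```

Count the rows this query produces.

LEFT JOIN keeps every row from `accounts`; unmatched rows get NULL for `txns`'s columns.
Matching on a.acct_id <= b.acct_id. A NULL in a compared column never satisfies the condition.
Matched pairs: 24; unmatched a rows kept: 3.
Total: 24 matched + 3 padded = 27 rows.

27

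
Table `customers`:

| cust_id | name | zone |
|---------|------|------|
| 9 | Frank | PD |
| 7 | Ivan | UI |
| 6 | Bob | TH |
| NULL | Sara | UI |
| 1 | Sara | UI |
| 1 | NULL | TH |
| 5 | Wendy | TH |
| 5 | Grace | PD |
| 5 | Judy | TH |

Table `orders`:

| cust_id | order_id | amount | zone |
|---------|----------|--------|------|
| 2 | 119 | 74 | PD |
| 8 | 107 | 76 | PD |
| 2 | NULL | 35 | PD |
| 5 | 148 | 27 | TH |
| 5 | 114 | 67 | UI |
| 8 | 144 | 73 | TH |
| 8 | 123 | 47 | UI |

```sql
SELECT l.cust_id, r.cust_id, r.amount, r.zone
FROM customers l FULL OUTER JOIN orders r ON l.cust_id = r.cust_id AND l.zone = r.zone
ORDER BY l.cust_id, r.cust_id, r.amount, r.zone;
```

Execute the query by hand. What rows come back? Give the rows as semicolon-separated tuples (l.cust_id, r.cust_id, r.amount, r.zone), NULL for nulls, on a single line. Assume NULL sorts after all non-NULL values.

(1, NULL, NULL, NULL); (1, NULL, NULL, NULL); (5, 5, 27, TH); (5, 5, 27, TH); (5, NULL, NULL, NULL); (6, NULL, NULL, NULL); (7, NULL, NULL, NULL); (9, NULL, NULL, NULL); (NULL, 2, 35, PD); (NULL, 2, 74, PD); (NULL, 5, 67, UI); (NULL, 8, 47, UI); (NULL, 8, 73, TH); (NULL, 8, 76, PD); (NULL, NULL, NULL, NULL)

FULL OUTER JOIN keeps every row from both sides; unmatched rows get NULL for the other side's columns.
Matching on l.cust_id = r.cust_id AND l.zone = r.zone. A NULL in a compared column never satisfies the condition.
Matched pairs: 2; unmatched l rows kept: 7; unmatched r rows kept: 6.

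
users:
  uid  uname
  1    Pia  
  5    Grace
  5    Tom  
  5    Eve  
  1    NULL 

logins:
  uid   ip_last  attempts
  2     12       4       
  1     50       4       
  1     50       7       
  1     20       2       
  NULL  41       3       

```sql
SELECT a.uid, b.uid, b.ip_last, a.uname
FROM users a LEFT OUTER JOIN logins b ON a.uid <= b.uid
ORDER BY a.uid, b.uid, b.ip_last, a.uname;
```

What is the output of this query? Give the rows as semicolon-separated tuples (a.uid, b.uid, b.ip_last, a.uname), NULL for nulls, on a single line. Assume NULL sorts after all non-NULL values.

(1, 1, 20, Pia); (1, 1, 20, NULL); (1, 1, 50, Pia); (1, 1, 50, Pia); (1, 1, 50, NULL); (1, 1, 50, NULL); (1, 2, 12, Pia); (1, 2, 12, NULL); (5, NULL, NULL, Eve); (5, NULL, NULL, Grace); (5, NULL, NULL, Tom)

LEFT JOIN keeps every row from `users`; unmatched rows get NULL for `logins`'s columns.
Matching on a.uid <= b.uid. A NULL in a compared column never satisfies the condition.
- uid=1: 4 matching b row(s), so 4 row(s) emitted.
- uid=5: no b row matches, row kept with b columns NULL.
- uid=5: no b row matches, row kept with b columns NULL.
- uid=5: no b row matches, row kept with b columns NULL.
- uid=1: 4 matching b row(s), so 4 row(s) emitted.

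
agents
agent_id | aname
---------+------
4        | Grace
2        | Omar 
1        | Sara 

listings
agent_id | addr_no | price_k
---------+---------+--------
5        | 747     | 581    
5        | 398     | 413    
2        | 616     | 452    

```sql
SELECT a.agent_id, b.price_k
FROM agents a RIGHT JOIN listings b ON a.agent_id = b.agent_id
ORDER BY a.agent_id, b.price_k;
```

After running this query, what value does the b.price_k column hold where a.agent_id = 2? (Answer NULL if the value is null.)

452

RIGHT JOIN keeps every row from `listings`; unmatched rows get NULL for `agents`'s columns.
Matching on a.agent_id = b.agent_id.
- a[0] agent_id=4 → no match.
- a[1] agent_id=2 → 1 match(es) in b → 1 row(s).
- a[2] agent_id=1 → no match.
- 2 row(s) from b found no a partner → padded with NULL.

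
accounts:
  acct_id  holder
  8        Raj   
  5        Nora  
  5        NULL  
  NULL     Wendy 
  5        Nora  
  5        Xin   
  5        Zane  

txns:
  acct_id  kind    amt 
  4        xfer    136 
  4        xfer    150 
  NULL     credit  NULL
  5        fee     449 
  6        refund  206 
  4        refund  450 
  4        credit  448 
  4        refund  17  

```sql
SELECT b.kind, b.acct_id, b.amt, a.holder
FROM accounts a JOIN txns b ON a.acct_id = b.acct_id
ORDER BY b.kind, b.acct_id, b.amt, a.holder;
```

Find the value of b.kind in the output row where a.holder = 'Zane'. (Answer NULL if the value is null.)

INNER JOIN keeps only pairs where the ON condition holds.
Matching on a.acct_id = b.acct_id. A NULL in a compared column never satisfies the condition.
- acct_id=8: no matching b row, dropped.
- acct_id=5: 1 matching b row(s), so 1 row(s) emitted.
- acct_id=5: 1 matching b row(s), so 1 row(s) emitted.
- acct_id=NULL: no matching b row, dropped.
- acct_id=5: 1 matching b row(s), so 1 row(s) emitted.
- acct_id=5: 1 matching b row(s), so 1 row(s) emitted.
- acct_id=5: 1 matching b row(s), so 1 row(s) emitted.

fee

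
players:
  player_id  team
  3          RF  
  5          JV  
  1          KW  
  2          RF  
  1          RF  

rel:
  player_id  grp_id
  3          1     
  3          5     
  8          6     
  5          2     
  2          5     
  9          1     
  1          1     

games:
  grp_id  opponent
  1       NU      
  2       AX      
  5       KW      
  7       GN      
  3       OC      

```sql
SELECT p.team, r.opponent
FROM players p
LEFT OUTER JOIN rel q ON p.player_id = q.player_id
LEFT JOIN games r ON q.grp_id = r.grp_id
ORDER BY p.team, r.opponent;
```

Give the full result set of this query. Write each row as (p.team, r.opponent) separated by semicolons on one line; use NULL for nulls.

Step 1 — p LEFT JOIN q on player_id → 6 row(s).
Then LEFT JOIN `games r` on grp_id: each of those 6 rows is kept; rows whose q.grp_id has no match in r get NULL for r's columns.

(JV, AX); (KW, NU); (RF, KW); (RF, KW); (RF, NU); (RF, NU)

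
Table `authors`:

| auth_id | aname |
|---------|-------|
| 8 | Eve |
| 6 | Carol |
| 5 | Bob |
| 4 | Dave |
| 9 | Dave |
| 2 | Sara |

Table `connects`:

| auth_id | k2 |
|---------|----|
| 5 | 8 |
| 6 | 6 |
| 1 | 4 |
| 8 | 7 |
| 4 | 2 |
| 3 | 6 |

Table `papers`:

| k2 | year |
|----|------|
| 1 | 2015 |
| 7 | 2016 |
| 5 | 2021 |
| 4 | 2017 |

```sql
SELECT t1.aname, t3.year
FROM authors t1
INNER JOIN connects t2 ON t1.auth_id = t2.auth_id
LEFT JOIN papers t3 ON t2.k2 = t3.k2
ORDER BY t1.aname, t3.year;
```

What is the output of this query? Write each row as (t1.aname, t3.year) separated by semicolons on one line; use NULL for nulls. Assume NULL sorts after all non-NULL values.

(Bob, NULL); (Carol, NULL); (Dave, NULL); (Eve, 2016)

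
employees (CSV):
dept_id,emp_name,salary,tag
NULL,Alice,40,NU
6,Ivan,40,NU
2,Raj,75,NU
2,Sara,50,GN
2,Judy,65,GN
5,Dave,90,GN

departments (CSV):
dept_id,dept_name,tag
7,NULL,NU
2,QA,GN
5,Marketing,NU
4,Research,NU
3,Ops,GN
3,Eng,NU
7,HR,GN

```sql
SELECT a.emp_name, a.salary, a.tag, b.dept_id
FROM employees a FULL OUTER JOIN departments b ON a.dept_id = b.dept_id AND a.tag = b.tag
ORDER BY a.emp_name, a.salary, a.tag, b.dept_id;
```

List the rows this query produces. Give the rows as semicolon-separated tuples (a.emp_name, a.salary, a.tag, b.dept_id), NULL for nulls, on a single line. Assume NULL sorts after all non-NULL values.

FULL OUTER JOIN keeps every row from both sides; unmatched rows get NULL for the other side's columns.
Matching on a.dept_id = b.dept_id AND a.tag = b.tag. A NULL in a compared column never satisfies the condition.
Matched pairs: 2; unmatched a rows kept: 4; unmatched b rows kept: 6.

(Alice, 40, NU, NULL); (Dave, 90, GN, NULL); (Ivan, 40, NU, NULL); (Judy, 65, GN, 2); (Raj, 75, NU, NULL); (Sara, 50, GN, 2); (NULL, NULL, NULL, 3); (NULL, NULL, NULL, 3); (NULL, NULL, NULL, 4); (NULL, NULL, NULL, 5); (NULL, NULL, NULL, 7); (NULL, NULL, NULL, 7)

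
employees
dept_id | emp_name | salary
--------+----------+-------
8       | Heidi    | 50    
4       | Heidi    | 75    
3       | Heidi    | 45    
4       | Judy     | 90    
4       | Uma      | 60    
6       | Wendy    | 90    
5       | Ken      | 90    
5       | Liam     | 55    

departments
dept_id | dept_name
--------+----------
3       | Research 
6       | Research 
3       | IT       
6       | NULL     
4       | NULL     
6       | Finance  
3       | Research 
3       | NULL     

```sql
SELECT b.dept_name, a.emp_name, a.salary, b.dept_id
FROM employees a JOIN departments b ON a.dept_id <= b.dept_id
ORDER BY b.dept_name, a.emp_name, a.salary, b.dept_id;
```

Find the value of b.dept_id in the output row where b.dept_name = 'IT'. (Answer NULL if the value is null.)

INNER JOIN keeps only pairs where the ON condition holds.
Matching on a.dept_id <= b.dept_id.
- a (dept_id=8) has no partner → excluded.
- a (dept_id=4) pairs with 4 row(s) of b.
- a (dept_id=3) pairs with 8 row(s) of b.
- a (dept_id=4) pairs with 4 row(s) of b.
- a (dept_id=4) pairs with 4 row(s) of b.
- a (dept_id=6) pairs with 3 row(s) of b.
- a (dept_id=5) pairs with 3 row(s) of b.
- a (dept_id=5) pairs with 3 row(s) of b.

3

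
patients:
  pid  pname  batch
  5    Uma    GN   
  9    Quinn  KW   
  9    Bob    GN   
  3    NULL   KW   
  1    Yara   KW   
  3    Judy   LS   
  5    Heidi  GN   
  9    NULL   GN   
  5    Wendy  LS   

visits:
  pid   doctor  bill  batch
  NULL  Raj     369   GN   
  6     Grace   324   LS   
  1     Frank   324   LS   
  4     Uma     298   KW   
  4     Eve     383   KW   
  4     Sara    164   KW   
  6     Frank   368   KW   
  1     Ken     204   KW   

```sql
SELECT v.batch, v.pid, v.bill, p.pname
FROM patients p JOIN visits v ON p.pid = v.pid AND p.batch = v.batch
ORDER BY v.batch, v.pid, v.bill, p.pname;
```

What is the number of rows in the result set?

INNER JOIN keeps only pairs where the ON condition holds.
Matching on p.pid = v.pid AND p.batch = v.batch. A NULL in a compared column never satisfies the condition.
- pid=5, batch=GN: no matching v row, dropped.
- pid=9, batch=KW: no matching v row, dropped.
- pid=9, batch=GN: no matching v row, dropped.
- pid=3, batch=KW: no matching v row, dropped.
- pid=1, batch=KW: 1 matching v row(s), so 1 row(s) emitted.
- pid=3, batch=LS: no matching v row, dropped.
- pid=5, batch=GN: no matching v row, dropped.
- pid=9, batch=GN: no matching v row, dropped.
- pid=5, batch=LS: no matching v row, dropped.
Total: 1 rows.

1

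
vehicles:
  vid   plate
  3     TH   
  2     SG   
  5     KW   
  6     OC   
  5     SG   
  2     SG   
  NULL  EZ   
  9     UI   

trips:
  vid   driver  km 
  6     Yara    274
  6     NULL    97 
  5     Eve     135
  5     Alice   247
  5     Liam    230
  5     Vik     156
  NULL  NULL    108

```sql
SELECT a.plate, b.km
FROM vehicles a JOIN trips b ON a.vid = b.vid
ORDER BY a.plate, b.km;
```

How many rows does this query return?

INNER JOIN keeps only pairs where the ON condition holds.
Matching on a.vid = b.vid. A NULL in a compared column never satisfies the condition.
Matched pairs: 10.
Total: 10 rows.

10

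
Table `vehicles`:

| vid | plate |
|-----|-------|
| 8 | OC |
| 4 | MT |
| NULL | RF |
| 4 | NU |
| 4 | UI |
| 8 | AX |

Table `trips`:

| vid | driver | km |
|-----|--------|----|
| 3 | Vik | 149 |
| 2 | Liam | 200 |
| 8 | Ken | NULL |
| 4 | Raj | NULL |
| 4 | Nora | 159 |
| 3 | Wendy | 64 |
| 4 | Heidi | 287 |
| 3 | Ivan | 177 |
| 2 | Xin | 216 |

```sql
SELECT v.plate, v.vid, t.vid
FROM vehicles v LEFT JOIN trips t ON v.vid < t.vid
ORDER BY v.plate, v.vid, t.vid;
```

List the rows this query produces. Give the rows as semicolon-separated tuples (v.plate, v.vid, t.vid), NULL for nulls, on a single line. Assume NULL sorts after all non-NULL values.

(AX, 8, NULL); (MT, 4, 8); (NU, 4, 8); (OC, 8, NULL); (RF, NULL, NULL); (UI, 4, 8)

LEFT JOIN keeps every row from `vehicles`; unmatched rows get NULL for `trips`'s columns.
Matching on v.vid < t.vid. A NULL in a compared column never satisfies the condition.
- v (vid=8) has no partner → padded with NULL.
- v (vid=4) pairs with 1 row(s) of t.
- v (vid=NULL) has no partner → padded with NULL.
- v (vid=4) pairs with 1 row(s) of t.
- v (vid=4) pairs with 1 row(s) of t.
- v (vid=8) has no partner → padded with NULL.
After projecting and ordering:
v.plate | v.vid | t.vid
AX | 8 | NULL
MT | 4 | 8
NU | 4 | 8
OC | 8 | NULL
RF | NULL | NULL
UI | 4 | 8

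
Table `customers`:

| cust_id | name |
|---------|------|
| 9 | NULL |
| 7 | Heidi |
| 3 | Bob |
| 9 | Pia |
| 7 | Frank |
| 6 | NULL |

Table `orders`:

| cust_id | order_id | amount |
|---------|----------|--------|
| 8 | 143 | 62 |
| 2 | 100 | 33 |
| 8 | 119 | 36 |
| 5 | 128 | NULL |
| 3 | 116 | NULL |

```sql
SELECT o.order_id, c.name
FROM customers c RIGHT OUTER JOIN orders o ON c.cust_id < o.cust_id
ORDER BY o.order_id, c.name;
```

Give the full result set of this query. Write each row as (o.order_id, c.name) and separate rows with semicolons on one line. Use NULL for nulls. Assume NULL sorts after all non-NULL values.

(100, NULL); (116, NULL); (119, Bob); (119, Frank); (119, Heidi); (119, NULL); (128, Bob); (143, Bob); (143, Frank); (143, Heidi); (143, NULL)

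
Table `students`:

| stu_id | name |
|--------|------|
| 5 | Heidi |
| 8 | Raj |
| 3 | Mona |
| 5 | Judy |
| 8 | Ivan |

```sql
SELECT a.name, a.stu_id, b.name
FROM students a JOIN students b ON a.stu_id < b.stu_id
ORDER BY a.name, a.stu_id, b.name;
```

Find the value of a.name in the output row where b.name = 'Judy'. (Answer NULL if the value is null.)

INNER JOIN keeps only pairs where the ON condition holds.
Matching on a.stu_id < b.stu_id.
- a row (stu_id=5): matches 2 b row(s) → 2 output row(s).
- a row (stu_id=8): no match → dropped.
- a row (stu_id=3): matches 4 b row(s) → 4 output row(s).
- a row (stu_id=5): matches 2 b row(s) → 2 output row(s).
- a row (stu_id=8): no match → dropped.

Mona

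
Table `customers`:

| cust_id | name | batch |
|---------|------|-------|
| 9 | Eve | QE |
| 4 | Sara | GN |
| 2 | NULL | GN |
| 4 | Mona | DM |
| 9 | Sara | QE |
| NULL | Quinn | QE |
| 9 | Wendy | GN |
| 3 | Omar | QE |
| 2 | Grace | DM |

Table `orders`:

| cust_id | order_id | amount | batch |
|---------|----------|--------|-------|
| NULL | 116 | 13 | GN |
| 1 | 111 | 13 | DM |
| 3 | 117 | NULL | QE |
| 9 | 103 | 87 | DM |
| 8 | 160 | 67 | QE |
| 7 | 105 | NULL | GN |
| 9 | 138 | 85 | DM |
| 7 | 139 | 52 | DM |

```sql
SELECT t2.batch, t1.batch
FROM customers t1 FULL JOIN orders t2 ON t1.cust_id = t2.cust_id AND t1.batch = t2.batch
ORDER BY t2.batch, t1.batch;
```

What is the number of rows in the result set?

16

FULL OUTER JOIN keeps every row from both sides; unmatched rows get NULL for the other side's columns.
Matching on t1.cust_id = t2.cust_id AND t1.batch = t2.batch. A NULL in a compared column never satisfies the condition.
- t1[0] cust_id=9, batch=QE → no match; kept with NULLs on the t2 side.
- t1[1] cust_id=4, batch=GN → no match; kept with NULLs on the t2 side.
- t1[2] cust_id=2, batch=GN → no match; kept with NULLs on the t2 side.
- t1[3] cust_id=4, batch=DM → no match; kept with NULLs on the t2 side.
- t1[4] cust_id=9, batch=QE → no match; kept with NULLs on the t2 side.
- t1[5] cust_id=NULL, batch=QE → no match; kept with NULLs on the t2 side.
- t1[6] cust_id=9, batch=GN → no match; kept with NULLs on the t2 side.
- t1[7] cust_id=3, batch=QE → 1 match(es) in t2 → 1 row(s).
- t1[8] cust_id=2, batch=DM → no match; kept with NULLs on the t2 side.
- 7 t2 row(s) had no t1 match → kept, t1 columns NULL.
Total: 1 matched + 15 padded = 16 rows.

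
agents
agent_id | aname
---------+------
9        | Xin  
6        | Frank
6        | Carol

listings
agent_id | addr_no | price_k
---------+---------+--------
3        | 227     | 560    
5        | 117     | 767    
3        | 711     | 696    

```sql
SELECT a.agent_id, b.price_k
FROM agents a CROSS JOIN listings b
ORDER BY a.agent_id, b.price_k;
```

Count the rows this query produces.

9

CROSS JOIN pairs every row of `agents` with every row of `listings`: 3 × 3 = 9 rows.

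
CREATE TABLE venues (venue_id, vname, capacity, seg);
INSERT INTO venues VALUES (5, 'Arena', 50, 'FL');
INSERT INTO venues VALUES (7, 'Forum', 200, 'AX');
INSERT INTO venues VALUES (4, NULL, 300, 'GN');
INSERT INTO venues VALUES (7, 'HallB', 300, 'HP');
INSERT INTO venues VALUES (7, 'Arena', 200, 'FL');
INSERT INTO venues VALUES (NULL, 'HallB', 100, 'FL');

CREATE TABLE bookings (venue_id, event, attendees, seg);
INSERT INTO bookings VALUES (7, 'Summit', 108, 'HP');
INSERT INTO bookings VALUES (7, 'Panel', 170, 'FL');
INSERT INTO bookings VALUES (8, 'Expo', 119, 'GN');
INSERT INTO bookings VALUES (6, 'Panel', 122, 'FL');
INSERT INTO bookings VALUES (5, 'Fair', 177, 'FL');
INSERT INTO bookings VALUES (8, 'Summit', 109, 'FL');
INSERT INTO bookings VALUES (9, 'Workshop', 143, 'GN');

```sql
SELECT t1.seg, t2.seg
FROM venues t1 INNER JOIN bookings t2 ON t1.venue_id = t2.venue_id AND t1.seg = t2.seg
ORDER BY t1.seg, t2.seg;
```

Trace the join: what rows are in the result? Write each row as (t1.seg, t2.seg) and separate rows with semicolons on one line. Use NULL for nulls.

(FL, FL); (FL, FL); (HP, HP)

INNER JOIN keeps only pairs where the ON condition holds.
Matching on t1.venue_id = t2.venue_id AND t1.seg = t2.seg. A NULL in a compared column never satisfies the condition.
- t1 row (venue_id=5, seg=FL): matches 1 t2 row(s) → 1 output row(s).
- t1 row (venue_id=7, seg=AX): no match → dropped.
- t1 row (venue_id=4, seg=GN): no match → dropped.
- t1 row (venue_id=7, seg=HP): matches 1 t2 row(s) → 1 output row(s).
- t1 row (venue_id=7, seg=FL): matches 1 t2 row(s) → 1 output row(s).
- t1 row (venue_id=NULL, seg=FL): no match → dropped.
After projecting and ordering:
t1.seg | t2.seg
FL | FL
FL | FL
HP | HP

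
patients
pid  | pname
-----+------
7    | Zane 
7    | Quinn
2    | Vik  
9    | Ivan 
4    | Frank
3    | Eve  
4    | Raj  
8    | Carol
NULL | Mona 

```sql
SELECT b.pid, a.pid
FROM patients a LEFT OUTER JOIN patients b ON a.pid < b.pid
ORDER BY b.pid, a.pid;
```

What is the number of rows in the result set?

28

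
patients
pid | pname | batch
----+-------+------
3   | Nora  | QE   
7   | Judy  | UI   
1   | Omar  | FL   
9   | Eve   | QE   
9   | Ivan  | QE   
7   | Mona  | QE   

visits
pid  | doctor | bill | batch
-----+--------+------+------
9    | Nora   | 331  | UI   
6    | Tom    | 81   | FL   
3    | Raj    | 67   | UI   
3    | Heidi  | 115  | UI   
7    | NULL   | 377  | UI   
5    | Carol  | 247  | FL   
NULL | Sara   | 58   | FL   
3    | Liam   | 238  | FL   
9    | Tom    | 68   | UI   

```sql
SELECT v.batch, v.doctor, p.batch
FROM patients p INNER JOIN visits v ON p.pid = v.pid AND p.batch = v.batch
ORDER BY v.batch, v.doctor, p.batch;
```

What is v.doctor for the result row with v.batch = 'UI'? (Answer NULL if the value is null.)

INNER JOIN keeps only pairs where the ON condition holds.
Matching on p.pid = v.pid AND p.batch = v.batch. A NULL in a compared column never satisfies the condition.
- p[0] pid=3, batch=QE → no match; dropped.
- p[1] pid=7, batch=UI → 1 match(es) in v → 1 row(s).
- p[2] pid=1, batch=FL → no match; dropped.
- p[3] pid=9, batch=QE → no match; dropped.
- p[4] pid=9, batch=QE → no match; dropped.
- p[5] pid=7, batch=QE → no match; dropped.

NULL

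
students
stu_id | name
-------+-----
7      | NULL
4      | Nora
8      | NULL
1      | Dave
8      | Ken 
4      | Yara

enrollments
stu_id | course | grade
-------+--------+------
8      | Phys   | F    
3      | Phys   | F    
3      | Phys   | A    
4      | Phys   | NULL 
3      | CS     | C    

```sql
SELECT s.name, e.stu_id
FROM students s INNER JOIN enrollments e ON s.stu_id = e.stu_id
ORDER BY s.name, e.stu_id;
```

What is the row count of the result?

INNER JOIN keeps only pairs where the ON condition holds.
Matching on s.stu_id = e.stu_id.
- s row (stu_id=7): no match → dropped.
- s row (stu_id=4): matches 1 e row(s) → 1 output row(s).
- s row (stu_id=8): matches 1 e row(s) → 1 output row(s).
- s row (stu_id=1): no match → dropped.
- s row (stu_id=8): matches 1 e row(s) → 1 output row(s).
- s row (stu_id=4): matches 1 e row(s) → 1 output row(s).
Total: 4 rows.

4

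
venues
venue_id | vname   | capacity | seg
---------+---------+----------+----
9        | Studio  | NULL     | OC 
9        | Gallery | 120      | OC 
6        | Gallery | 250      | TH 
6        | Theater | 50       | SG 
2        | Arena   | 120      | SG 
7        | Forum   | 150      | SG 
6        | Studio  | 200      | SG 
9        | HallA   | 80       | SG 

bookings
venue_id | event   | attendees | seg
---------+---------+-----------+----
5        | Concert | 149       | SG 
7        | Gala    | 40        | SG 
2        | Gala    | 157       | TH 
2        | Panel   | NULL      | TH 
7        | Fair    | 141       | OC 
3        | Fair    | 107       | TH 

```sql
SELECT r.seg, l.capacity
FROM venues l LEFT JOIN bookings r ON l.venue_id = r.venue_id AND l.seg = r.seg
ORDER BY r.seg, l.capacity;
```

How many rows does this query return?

LEFT JOIN keeps every row from `venues`; unmatched rows get NULL for `bookings`'s columns.
Matching on l.venue_id = r.venue_id AND l.seg = r.seg.
- l[0] venue_id=9, seg=OC → no match; kept with NULLs on the r side.
- l[1] venue_id=9, seg=OC → no match; kept with NULLs on the r side.
- l[2] venue_id=6, seg=TH → no match; kept with NULLs on the r side.
- l[3] venue_id=6, seg=SG → no match; kept with NULLs on the r side.
- l[4] venue_id=2, seg=SG → no match; kept with NULLs on the r side.
- l[5] venue_id=7, seg=SG → 1 match(es) in r → 1 row(s).
- l[6] venue_id=6, seg=SG → no match; kept with NULLs on the r side.
- l[7] venue_id=9, seg=SG → no match; kept with NULLs on the r side.
Total: 1 matched + 7 padded = 8 rows.

8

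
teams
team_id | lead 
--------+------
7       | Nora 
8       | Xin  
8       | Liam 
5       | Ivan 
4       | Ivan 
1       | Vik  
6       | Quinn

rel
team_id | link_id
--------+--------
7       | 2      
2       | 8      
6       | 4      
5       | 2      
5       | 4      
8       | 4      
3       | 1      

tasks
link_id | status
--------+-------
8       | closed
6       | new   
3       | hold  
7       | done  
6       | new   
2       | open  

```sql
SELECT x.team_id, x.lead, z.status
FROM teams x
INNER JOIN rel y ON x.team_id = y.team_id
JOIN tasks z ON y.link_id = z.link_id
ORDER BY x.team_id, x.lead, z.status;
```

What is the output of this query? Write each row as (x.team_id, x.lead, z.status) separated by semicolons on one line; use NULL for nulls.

(5, Ivan, open); (7, Nora, open)

Step 1 — x INNER JOIN y on team_id → 6 row(s).
Then INNER JOIN `tasks z` on link_id: keep only rows whose y.link_id appears in z.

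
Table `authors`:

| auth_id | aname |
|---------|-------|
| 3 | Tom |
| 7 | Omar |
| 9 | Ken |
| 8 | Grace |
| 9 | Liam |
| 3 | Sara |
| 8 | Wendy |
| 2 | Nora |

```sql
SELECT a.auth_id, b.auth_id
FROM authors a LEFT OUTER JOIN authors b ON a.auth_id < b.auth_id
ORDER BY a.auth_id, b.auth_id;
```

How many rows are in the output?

LEFT JOIN keeps every row from `authors a`; unmatched rows get NULL for `authors b`'s columns.
Matching on a.auth_id < b.auth_id.
- a row (auth_id=3): matches 5 b row(s) → 5 output row(s).
- a row (auth_id=7): matches 4 b row(s) → 4 output row(s).
- a row (auth_id=9): no match → kept, b columns NULL.
- a row (auth_id=8): matches 2 b row(s) → 2 output row(s).
- a row (auth_id=9): no match → kept, b columns NULL.
- a row (auth_id=3): matches 5 b row(s) → 5 output row(s).
- a row (auth_id=8): matches 2 b row(s) → 2 output row(s).
- a row (auth_id=2): matches 7 b row(s) → 7 output row(s).
Total: 25 matched + 2 padded = 27 rows.

27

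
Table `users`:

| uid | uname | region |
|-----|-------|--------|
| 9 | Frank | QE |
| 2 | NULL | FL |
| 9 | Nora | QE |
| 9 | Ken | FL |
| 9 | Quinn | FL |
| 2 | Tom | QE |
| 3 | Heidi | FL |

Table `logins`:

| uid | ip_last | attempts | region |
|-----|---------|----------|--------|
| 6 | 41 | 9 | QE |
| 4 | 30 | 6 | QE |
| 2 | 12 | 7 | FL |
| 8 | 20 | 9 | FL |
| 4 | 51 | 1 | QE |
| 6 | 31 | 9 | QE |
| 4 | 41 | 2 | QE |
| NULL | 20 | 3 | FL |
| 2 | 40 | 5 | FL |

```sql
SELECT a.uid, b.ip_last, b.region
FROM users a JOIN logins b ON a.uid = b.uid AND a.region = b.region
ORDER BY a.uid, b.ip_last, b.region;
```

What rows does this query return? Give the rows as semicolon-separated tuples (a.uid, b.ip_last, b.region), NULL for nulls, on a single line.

(2, 12, FL); (2, 40, FL)

INNER JOIN keeps only pairs where the ON condition holds.
Matching on a.uid = b.uid AND a.region = b.region. A NULL in a compared column never satisfies the condition.
- a row (uid=9, region=QE): no match → dropped.
- a row (uid=2, region=FL): matches 2 b row(s) → 2 output row(s).
- a row (uid=9, region=QE): no match → dropped.
- a row (uid=9, region=FL): no match → dropped.
- a row (uid=9, region=FL): no match → dropped.
- a row (uid=2, region=QE): no match → dropped.
- a row (uid=3, region=FL): no match → dropped.
After projecting and ordering:
a.uid | b.ip_last | b.region
2 | 12 | FL
2 | 40 | FL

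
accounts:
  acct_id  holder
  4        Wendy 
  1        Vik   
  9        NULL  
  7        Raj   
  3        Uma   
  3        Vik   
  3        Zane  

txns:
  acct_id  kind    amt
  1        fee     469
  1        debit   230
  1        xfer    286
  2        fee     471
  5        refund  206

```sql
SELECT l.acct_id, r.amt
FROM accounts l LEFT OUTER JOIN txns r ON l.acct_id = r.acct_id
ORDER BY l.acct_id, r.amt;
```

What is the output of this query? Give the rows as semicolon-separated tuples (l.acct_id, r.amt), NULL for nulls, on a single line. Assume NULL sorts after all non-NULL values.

LEFT JOIN keeps every row from `accounts`; unmatched rows get NULL for `txns`'s columns.
Matching on l.acct_id = r.acct_id.
Matched pairs: 3; unmatched l rows kept: 6.

(1, 230); (1, 286); (1, 469); (3, NULL); (3, NULL); (3, NULL); (4, NULL); (7, NULL); (9, NULL)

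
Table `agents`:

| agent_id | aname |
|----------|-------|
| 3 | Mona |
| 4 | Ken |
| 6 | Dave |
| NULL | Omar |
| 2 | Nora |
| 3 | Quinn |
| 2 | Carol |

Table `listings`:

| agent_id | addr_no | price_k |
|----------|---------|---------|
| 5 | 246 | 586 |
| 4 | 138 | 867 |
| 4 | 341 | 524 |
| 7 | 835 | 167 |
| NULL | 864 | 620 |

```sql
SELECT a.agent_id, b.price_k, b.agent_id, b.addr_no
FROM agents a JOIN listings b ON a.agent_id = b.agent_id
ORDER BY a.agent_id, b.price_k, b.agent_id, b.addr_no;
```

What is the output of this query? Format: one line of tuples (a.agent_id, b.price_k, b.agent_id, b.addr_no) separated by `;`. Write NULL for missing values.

(4, 524, 4, 341); (4, 867, 4, 138)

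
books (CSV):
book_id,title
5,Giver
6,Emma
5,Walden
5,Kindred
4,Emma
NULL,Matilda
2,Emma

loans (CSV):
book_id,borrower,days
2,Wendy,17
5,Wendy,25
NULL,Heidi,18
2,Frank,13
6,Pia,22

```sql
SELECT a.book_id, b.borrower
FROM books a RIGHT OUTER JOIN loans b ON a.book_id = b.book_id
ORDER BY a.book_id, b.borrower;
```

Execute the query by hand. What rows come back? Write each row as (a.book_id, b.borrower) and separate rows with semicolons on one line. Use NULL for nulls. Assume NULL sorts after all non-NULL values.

(2, Frank); (2, Wendy); (5, Wendy); (5, Wendy); (5, Wendy); (6, Pia); (NULL, Heidi)

RIGHT JOIN keeps every row from `loans`; unmatched rows get NULL for `books`'s columns.
Matching on a.book_id = b.book_id. A NULL in a compared column never satisfies the condition.
- a (book_id=5) pairs with 1 row(s) of b.
- a (book_id=6) pairs with 1 row(s) of b.
- a (book_id=5) pairs with 1 row(s) of b.
- a (book_id=5) pairs with 1 row(s) of b.
- a (book_id=4) has no partner in b.
- a (book_id=NULL) has no partner in b.
- a (book_id=2) pairs with 2 row(s) of b.
- 1 b row(s) had no a match → kept, a columns NULL.
After projecting and ordering:
a.book_id | b.borrower
2 | Frank
2 | Wendy
5 | Wendy
5 | Wendy
5 | Wendy
6 | Pia
NULL | Heidi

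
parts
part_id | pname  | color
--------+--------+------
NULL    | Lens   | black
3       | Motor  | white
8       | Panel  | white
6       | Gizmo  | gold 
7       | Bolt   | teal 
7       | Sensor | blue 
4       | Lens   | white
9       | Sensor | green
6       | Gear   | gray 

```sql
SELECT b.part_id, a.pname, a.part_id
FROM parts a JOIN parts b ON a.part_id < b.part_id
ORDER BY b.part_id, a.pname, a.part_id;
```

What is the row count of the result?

INNER JOIN keeps only pairs where the ON condition holds.
Matching on a.part_id < b.part_id. A NULL in a compared column never satisfies the condition.
Matched pairs: 26.
Total: 26 rows.

26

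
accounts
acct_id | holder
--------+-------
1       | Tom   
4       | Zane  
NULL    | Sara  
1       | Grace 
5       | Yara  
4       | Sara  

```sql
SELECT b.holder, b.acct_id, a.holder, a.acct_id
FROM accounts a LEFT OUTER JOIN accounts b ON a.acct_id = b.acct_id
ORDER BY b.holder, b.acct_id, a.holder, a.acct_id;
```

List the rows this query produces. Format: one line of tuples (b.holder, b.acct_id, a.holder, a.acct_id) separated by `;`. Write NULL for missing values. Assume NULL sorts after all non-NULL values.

(Grace, 1, Grace, 1); (Grace, 1, Tom, 1); (Sara, 4, Sara, 4); (Sara, 4, Zane, 4); (Tom, 1, Grace, 1); (Tom, 1, Tom, 1); (Yara, 5, Yara, 5); (Zane, 4, Sara, 4); (Zane, 4, Zane, 4); (NULL, NULL, Sara, NULL)

LEFT JOIN keeps every row from `accounts a`; unmatched rows get NULL for `accounts b`'s columns.
Matching on a.acct_id = b.acct_id. A NULL in a compared column never satisfies the condition.
- acct_id=1: 2 matching b row(s), so 2 row(s) emitted.
- acct_id=4: 2 matching b row(s), so 2 row(s) emitted.
- acct_id=NULL: no b row matches, row kept with b columns NULL.
- acct_id=1: 2 matching b row(s), so 2 row(s) emitted.
- acct_id=5: 1 matching b row(s), so 1 row(s) emitted.
- acct_id=4: 2 matching b row(s), so 2 row(s) emitted.
After projecting and ordering:
b.holder | b.acct_id | a.holder | a.acct_id
Grace | 1 | Grace | 1
Grace | 1 | Tom | 1
Sara | 4 | Sara | 4
Sara | 4 | Zane | 4
Tom | 1 | Grace | 1
Tom | 1 | Tom | 1
Yara | 5 | Yara | 5
Zane | 4 | Sara | 4
Zane | 4 | Zane | 4
NULL | NULL | Sara | NULL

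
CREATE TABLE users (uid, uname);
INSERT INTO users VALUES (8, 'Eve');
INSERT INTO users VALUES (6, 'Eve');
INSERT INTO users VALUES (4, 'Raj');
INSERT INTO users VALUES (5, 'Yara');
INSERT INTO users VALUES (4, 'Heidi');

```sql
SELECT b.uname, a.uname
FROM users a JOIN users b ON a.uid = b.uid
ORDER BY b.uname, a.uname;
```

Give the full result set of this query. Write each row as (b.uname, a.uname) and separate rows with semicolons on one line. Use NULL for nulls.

INNER JOIN keeps only pairs where the ON condition holds.
Matching on a.uid = b.uid.
- a row (uid=8): matches 1 b row(s) → 1 output row(s).
- a row (uid=6): matches 1 b row(s) → 1 output row(s).
- a row (uid=4): matches 2 b row(s) → 2 output row(s).
- a row (uid=5): matches 1 b row(s) → 1 output row(s).
- a row (uid=4): matches 2 b row(s) → 2 output row(s).
After projecting and ordering:
b.uname | a.uname
Eve | Eve
Eve | Eve
Heidi | Heidi
Heidi | Raj
Raj | Heidi
Raj | Raj
Yara | Yara

(Eve, Eve); (Eve, Eve); (Heidi, Heidi); (Heidi, Raj); (Raj, Heidi); (Raj, Raj); (Yara, Yara)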